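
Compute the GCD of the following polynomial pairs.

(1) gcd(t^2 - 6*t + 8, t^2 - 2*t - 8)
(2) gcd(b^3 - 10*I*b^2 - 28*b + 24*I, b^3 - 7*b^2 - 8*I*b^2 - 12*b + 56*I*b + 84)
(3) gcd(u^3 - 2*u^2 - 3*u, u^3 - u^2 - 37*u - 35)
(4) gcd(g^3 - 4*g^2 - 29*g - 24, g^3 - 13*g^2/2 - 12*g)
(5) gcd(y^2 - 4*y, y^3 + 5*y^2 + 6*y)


(1) = t - 4
(2) = gcd((b - 6*I)*(b - 2*I)^2, (b - 7)*(b - 6*I)*(b - 2*I)) = b^2 - 8*I*b - 12
(3) = u + 1
(4) = g - 8
(5) = y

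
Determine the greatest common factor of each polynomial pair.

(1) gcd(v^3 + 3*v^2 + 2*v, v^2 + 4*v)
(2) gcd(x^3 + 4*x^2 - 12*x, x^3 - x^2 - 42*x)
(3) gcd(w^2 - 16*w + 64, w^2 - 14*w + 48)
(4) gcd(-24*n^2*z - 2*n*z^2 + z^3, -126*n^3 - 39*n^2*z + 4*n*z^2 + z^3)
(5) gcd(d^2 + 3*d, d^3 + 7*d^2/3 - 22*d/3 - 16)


(1) = v
(2) = x^2 + 6*x
(3) = w - 8
(4) = -6*n + z
(5) = d + 3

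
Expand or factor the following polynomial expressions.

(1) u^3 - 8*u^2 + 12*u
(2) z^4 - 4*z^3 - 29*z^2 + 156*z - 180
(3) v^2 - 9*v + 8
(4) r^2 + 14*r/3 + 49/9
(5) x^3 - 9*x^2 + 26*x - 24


(1) = u*(u - 6)*(u - 2)
(2) = (z - 5)*(z - 3)*(z - 2)*(z + 6)
(3) = (v - 8)*(v - 1)
(4) = (r + 7/3)^2
(5) = (x - 4)*(x - 3)*(x - 2)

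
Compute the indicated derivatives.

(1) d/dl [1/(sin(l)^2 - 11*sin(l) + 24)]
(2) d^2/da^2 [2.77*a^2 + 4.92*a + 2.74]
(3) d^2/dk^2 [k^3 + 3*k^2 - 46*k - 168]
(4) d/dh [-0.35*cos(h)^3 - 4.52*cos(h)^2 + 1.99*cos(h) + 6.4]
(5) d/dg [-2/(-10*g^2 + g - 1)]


(1) = (11 - 2*sin(l))*cos(l)/(sin(l)^2 - 11*sin(l) + 24)^2
(2) = 5.54000000000000
(3) = 6*k + 6
(4) = (1.05*cos(h)^2 + 9.04*cos(h) - 1.99)*sin(h)
(5) = 2*(1 - 20*g)/(10*g^2 - g + 1)^2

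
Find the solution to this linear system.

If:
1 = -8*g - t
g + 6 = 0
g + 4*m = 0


Then:
g = -6
m = 3/2
t = 47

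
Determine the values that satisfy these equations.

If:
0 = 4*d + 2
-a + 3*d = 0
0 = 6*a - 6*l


Then:
a = -3/2
d = -1/2
l = -3/2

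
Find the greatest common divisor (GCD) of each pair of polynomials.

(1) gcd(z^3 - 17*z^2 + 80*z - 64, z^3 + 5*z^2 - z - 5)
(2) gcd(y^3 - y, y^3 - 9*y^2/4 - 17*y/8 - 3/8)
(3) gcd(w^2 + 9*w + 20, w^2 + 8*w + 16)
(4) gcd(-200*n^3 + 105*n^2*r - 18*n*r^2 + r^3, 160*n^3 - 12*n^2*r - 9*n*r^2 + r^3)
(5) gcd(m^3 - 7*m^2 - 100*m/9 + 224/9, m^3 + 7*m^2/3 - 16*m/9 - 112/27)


(1) = z - 1
(2) = gcd(y*(y - 1)*(y + 1), (y - 3)*(y + 1/4)*(y + 1/2)) = 1
(3) = gcd((w + 4)*(w + 5), (w + 4)^2) = w + 4
(4) = gcd((-8*n + r)*(-5*n + r)^2, (-8*n + r)*(-5*n + r)*(4*n + r)) = 40*n^2 - 13*n*r + r^2
(5) = m^2 + m - 28/9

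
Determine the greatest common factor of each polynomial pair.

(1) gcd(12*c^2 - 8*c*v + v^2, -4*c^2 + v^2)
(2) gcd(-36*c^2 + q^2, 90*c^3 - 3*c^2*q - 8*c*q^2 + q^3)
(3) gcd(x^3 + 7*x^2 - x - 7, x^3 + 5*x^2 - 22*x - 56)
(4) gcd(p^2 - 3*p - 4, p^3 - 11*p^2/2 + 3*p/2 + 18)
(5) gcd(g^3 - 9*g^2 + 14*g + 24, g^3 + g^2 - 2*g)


(1) = -2*c + v
(2) = gcd((-6*c + q)*(6*c + q), (-6*c + q)*(-5*c + q)*(3*c + q)) = -6*c + q
(3) = gcd((x - 1)*(x + 1)*(x + 7), (x - 4)*(x + 2)*(x + 7)) = x + 7
(4) = p - 4
(5) = 1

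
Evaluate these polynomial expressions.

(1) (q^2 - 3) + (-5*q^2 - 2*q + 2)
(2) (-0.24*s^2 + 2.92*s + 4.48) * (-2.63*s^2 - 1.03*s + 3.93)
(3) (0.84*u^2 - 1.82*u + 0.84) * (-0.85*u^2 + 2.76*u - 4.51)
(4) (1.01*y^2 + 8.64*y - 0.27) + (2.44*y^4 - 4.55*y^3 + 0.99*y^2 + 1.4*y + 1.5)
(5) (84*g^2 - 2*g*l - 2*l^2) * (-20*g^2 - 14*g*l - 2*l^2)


(1) = -4*q^2 - 2*q - 1
(2) = 0.6312*s^4 - 7.4324*s^3 - 15.7332*s^2 + 6.8612*s + 17.6064
(3) = -0.714*u^4 + 3.8654*u^3 - 9.5256*u^2 + 10.5266*u - 3.7884
(4) = 2.44*y^4 - 4.55*y^3 + 2.0*y^2 + 10.04*y + 1.23
(5) = -1680*g^4 - 1136*g^3*l - 100*g^2*l^2 + 32*g*l^3 + 4*l^4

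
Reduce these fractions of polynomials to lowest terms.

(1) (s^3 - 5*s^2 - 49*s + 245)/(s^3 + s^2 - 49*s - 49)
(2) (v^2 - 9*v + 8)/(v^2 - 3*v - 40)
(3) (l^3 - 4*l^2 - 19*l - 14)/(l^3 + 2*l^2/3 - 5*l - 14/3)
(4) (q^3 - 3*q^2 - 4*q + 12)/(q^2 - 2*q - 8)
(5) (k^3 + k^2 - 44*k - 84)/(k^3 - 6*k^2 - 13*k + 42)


(1) = (s - 5)/(s + 1)
(2) = (v - 1)/(v + 5)
(3) = (3*l - 21)/(3*l - 7)
(4) = (q^2 - 5*q + 6)/(q - 4)
(5) = (k^2 + 8*k + 12)/(k^2 + k - 6)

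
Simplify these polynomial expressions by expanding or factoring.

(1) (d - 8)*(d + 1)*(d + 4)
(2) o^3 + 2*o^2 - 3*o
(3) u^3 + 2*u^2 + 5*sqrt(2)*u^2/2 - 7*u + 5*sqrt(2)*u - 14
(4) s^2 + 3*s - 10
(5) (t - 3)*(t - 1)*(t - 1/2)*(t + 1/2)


(1) = d^3 - 3*d^2 - 36*d - 32
(2) = o*(o - 1)*(o + 3)
(3) = (u + 2)*(u - sqrt(2))*(u + 7*sqrt(2)/2)
(4) = (s - 2)*(s + 5)
(5) = t^4 - 4*t^3 + 11*t^2/4 + t - 3/4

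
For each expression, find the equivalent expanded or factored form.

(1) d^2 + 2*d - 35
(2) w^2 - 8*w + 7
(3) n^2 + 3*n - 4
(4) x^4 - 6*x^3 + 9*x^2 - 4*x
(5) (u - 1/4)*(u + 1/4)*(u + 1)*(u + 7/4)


(1) = (d - 5)*(d + 7)
(2) = (w - 7)*(w - 1)
(3) = (n - 1)*(n + 4)
(4) = x*(x - 4)*(x - 1)^2
(5) = u^4 + 11*u^3/4 + 27*u^2/16 - 11*u/64 - 7/64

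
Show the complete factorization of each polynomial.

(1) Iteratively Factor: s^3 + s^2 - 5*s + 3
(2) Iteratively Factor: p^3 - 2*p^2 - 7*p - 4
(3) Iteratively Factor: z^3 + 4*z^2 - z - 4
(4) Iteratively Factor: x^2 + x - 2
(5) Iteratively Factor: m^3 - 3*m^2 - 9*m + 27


(1) = (s - 1)*(s^2 + 2*s - 3) = (s - 1)*(s + 3)*(s - 1)
(2) = (p - 4)*(p^2 + 2*p + 1) = (p - 4)*(p + 1)*(p + 1)
(3) = (z + 1)*(z^2 + 3*z - 4) = (z - 1)*(z + 1)*(z + 4)
(4) = (x + 2)*(x - 1)
(5) = (m - 3)*(m^2 - 9) = (m - 3)*(m + 3)*(m - 3)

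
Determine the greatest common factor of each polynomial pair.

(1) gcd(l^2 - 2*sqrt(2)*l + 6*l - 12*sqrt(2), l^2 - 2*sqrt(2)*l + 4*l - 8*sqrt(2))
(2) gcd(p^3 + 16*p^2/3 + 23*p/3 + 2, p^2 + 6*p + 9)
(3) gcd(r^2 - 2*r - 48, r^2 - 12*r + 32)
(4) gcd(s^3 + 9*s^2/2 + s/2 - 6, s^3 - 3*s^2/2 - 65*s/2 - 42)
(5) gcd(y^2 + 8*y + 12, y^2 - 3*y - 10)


(1) = gcd((l + 6)*(l - 2*sqrt(2)), (l + 4)*(l - 2*sqrt(2))) = l - 2*sqrt(2)
(2) = p + 3
(3) = gcd((r - 8)*(r + 6), (r - 8)*(r - 4)) = r - 8
(4) = gcd((s - 1)*(s + 3/2)*(s + 4), (s - 7)*(s + 3/2)*(s + 4)) = s^2 + 11*s/2 + 6
(5) = gcd((y + 2)*(y + 6), (y - 5)*(y + 2)) = y + 2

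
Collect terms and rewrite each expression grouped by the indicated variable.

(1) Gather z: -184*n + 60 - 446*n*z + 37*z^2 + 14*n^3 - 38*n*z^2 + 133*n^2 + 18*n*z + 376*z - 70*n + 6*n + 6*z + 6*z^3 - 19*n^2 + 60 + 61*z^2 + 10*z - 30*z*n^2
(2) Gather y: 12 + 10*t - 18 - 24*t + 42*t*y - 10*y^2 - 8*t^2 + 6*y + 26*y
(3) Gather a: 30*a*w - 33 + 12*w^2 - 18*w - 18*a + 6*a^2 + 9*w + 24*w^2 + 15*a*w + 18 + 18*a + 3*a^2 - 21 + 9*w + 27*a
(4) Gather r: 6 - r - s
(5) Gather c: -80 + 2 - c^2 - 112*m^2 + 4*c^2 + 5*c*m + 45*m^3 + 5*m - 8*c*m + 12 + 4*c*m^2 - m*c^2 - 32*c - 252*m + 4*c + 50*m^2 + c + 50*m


(1) = 14*n^3 + 114*n^2 - 248*n + 6*z^3 + z^2*(98 - 38*n) + z*(-30*n^2 - 428*n + 392) + 120
(2) = -8*t^2 - 14*t - 10*y^2 + y*(42*t + 32) - 6
(3) = 9*a^2 + a*(45*w + 27) + 36*w^2 - 36
(4) = -r - s + 6
(5) = c^2*(3 - m) + c*(4*m^2 - 3*m - 27) + 45*m^3 - 62*m^2 - 197*m - 66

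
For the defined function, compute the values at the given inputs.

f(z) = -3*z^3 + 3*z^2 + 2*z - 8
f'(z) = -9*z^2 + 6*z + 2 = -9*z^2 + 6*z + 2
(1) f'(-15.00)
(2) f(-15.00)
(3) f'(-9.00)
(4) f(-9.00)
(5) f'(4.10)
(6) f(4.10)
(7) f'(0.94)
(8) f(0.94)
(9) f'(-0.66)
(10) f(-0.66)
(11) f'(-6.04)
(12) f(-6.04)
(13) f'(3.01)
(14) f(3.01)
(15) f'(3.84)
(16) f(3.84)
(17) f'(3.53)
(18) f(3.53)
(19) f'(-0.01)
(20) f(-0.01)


(1) = -2113.00
(2) = 10762.00
(3) = -781.00
(4) = 2404.00
(5) = -124.69
(6) = -156.13
(7) = -0.31
(8) = -5.96
(9) = -5.88
(10) = -7.15
(11) = -362.57
(12) = 750.41
(13) = -61.48
(14) = -56.61
(15) = -107.67
(16) = -125.95
(17) = -88.97
(18) = -95.52
(19) = 1.94
(20) = -8.02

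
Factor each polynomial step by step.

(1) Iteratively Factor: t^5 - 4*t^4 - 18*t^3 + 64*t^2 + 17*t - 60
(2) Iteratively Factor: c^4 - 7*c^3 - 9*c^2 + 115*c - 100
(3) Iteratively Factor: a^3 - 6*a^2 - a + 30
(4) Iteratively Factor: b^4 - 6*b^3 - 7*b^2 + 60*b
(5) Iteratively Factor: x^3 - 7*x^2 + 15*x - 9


(1) = (t - 5)*(t^4 + t^3 - 13*t^2 - t + 12) = (t - 5)*(t + 1)*(t^3 - 13*t + 12) = (t - 5)*(t + 1)*(t + 4)*(t^2 - 4*t + 3) = (t - 5)*(t - 1)*(t + 1)*(t + 4)*(t - 3)
(2) = (c - 1)*(c^3 - 6*c^2 - 15*c + 100) = (c - 5)*(c - 1)*(c^2 - c - 20) = (c - 5)^2*(c - 1)*(c + 4)
(3) = (a - 5)*(a^2 - a - 6) = (a - 5)*(a - 3)*(a + 2)
(4) = (b - 5)*(b^3 - b^2 - 12*b) = (b - 5)*(b + 3)*(b^2 - 4*b) = (b - 5)*(b - 4)*(b + 3)*(b)
(5) = (x - 3)*(x^2 - 4*x + 3) = (x - 3)^2*(x - 1)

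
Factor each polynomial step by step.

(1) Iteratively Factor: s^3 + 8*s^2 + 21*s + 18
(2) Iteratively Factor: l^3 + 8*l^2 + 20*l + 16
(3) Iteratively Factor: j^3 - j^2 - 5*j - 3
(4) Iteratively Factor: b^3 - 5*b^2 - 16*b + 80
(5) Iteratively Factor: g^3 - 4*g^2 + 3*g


(1) = (s + 2)*(s^2 + 6*s + 9) = (s + 2)*(s + 3)*(s + 3)
(2) = (l + 2)*(l^2 + 6*l + 8) = (l + 2)*(l + 4)*(l + 2)
(3) = (j + 1)*(j^2 - 2*j - 3) = (j - 3)*(j + 1)*(j + 1)
(4) = (b + 4)*(b^2 - 9*b + 20) = (b - 4)*(b + 4)*(b - 5)
(5) = (g - 1)*(g^2 - 3*g) = g*(g - 1)*(g - 3)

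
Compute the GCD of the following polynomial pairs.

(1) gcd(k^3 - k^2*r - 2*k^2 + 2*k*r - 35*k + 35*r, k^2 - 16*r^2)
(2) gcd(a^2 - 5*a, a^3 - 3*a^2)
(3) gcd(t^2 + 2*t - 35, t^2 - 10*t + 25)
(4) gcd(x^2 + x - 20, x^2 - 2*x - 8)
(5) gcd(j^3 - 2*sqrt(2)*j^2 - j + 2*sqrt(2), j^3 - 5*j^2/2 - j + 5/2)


(1) = gcd((k - 7)*(k + 5)*(k - r), (k - 4*r)*(k + 4*r)) = 1
(2) = gcd(a*(a - 5), a^2*(a - 3)) = a
(3) = t - 5
(4) = x - 4
(5) = gcd((j - 1)*(j + 1)*(j - 2*sqrt(2)), (j - 5/2)*(j - 1)*(j + 1)) = j^2 - 1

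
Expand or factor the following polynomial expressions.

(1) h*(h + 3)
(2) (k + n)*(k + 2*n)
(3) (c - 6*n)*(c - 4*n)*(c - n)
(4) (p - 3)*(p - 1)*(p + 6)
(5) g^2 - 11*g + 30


(1) = h^2 + 3*h
(2) = k^2 + 3*k*n + 2*n^2
(3) = c^3 - 11*c^2*n + 34*c*n^2 - 24*n^3
(4) = p^3 + 2*p^2 - 21*p + 18
(5) = (g - 6)*(g - 5)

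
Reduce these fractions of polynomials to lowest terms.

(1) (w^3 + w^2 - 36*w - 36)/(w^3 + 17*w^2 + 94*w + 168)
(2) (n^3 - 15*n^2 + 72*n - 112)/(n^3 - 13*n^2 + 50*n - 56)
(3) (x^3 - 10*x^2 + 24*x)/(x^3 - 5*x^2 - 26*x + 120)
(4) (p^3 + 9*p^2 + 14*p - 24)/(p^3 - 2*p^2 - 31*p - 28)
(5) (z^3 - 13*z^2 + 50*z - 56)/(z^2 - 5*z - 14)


(1) = (w^2 - 5*w - 6)/(w^2 + 11*w + 28)
(2) = (n - 4)/(n - 2)
(3) = x/(x + 5)
(4) = (p^2 + 5*p - 6)/(p^2 - 6*p - 7)
(5) = (z^2 - 6*z + 8)/(z + 2)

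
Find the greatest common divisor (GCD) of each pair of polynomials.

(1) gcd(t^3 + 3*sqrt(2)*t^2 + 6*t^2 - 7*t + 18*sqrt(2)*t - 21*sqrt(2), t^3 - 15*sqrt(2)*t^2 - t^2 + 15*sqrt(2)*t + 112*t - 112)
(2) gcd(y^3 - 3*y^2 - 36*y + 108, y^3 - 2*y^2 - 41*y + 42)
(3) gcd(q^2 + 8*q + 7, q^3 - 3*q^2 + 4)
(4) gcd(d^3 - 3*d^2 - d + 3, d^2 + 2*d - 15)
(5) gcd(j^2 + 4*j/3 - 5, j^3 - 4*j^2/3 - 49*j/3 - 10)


(1) = t - 1
(2) = gcd((y - 6)*(y - 3)*(y + 6), (y - 7)*(y - 1)*(y + 6)) = y + 6
(3) = q + 1
(4) = gcd((d - 3)*(d - 1)*(d + 1), (d - 3)*(d + 5)) = d - 3
(5) = j + 3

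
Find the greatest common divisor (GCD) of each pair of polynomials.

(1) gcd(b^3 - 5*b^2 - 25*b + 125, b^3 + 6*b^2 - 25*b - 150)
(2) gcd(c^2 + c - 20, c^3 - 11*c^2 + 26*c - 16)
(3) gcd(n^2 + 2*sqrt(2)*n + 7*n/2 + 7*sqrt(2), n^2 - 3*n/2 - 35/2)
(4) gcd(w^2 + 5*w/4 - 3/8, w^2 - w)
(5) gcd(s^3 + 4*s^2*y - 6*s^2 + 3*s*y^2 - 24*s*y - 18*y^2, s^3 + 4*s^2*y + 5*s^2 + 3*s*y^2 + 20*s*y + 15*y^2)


(1) = gcd((b - 5)^2*(b + 5), (b - 5)*(b + 5)*(b + 6)) = b^2 - 25
(2) = gcd((c - 4)*(c + 5), (c - 8)*(c - 2)*(c - 1)) = 1
(3) = gcd((n + 7/2)*(n + 2*sqrt(2)), (n - 5)*(n + 7/2)) = n + 7/2
(4) = 1
(5) = gcd((s - 6)*(s + y)*(s + 3*y), (s + 5)*(s + y)*(s + 3*y)) = s^2 + 4*s*y + 3*y^2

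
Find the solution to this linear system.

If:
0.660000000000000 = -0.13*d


Then:
d = -5.08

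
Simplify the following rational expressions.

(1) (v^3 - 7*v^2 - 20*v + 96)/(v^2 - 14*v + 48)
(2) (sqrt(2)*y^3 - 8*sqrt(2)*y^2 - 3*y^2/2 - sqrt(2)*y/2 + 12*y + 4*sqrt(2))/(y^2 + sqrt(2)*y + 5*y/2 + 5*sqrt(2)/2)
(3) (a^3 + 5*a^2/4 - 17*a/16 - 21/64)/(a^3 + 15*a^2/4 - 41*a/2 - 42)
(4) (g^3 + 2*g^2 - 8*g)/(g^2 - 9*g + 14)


(1) = (v^2 + v - 12)/(v - 6)
(2) = (4*sqrt(2)*y^3 + y^2*(-32*sqrt(2) - 6) + y*(48 - 2*sqrt(2)) + 16*sqrt(2))/(4*y^2 + y*(4*sqrt(2) + 10) + 10*sqrt(2))
(3) = (16*a^2 - 8*a - 3)/(16*a^2 + 32*a - 384)
(4) = (g^2 + 4*g)/(g - 7)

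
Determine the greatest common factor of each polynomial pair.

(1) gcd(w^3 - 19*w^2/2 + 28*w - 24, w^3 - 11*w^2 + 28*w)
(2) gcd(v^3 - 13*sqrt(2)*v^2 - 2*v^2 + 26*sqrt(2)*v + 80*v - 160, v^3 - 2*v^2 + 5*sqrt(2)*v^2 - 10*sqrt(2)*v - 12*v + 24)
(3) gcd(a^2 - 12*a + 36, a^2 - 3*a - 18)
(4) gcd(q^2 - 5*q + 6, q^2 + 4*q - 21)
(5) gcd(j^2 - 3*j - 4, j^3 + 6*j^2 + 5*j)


(1) = w - 4
(2) = v - 2
(3) = a - 6
(4) = q - 3
(5) = gcd((j - 4)*(j + 1), j*(j + 1)*(j + 5)) = j + 1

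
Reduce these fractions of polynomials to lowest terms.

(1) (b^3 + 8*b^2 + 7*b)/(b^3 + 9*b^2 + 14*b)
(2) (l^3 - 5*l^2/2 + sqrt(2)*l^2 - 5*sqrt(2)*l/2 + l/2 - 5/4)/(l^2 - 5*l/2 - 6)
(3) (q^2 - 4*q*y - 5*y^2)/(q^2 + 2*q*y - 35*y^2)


(1) = (b + 1)/(b + 2)
(2) = (8*l^3 + l^2*(-20 + 8*sqrt(2)) + l*(4 - 20*sqrt(2)) - 10)/(8*l^2 - 20*l - 48)
(3) = (q + y)/(q + 7*y)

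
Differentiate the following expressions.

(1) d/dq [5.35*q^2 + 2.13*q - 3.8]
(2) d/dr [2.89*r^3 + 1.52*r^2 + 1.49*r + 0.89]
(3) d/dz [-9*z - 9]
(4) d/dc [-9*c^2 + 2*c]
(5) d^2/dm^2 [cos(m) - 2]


(1) = 10.7*q + 2.13
(2) = 8.67*r^2 + 3.04*r + 1.49
(3) = -9
(4) = 2 - 18*c
(5) = -cos(m)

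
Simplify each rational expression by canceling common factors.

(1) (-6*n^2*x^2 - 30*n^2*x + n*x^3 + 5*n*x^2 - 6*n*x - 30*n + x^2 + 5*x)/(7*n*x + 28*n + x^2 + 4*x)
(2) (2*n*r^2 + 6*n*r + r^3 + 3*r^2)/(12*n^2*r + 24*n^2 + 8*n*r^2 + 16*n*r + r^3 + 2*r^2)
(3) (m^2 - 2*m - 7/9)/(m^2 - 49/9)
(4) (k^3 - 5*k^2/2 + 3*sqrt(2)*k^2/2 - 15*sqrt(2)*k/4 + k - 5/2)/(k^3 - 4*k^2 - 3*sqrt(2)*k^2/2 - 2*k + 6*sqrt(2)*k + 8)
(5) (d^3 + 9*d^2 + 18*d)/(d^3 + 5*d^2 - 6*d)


(1) = (-6*n^2*x^2 - 30*n^2*x + n*x^3 + 5*n*x^2 - 6*n*x - 30*n + x^2 + 5*x)/(7*n*x + 28*n + x^2 + 4*x)
(2) = (r^2 + 3*r)/(6*n*r + 12*n + r^2 + 2*r)
(3) = (3*m + 1)/(3*m + 7)
(4) = (8*k^2 + k*(-20 + 8*sqrt(2)) - 20*sqrt(2))/(8*k^2 + k*(-32 - 16*sqrt(2)) + 64*sqrt(2))
(5) = (d + 3)/(d - 1)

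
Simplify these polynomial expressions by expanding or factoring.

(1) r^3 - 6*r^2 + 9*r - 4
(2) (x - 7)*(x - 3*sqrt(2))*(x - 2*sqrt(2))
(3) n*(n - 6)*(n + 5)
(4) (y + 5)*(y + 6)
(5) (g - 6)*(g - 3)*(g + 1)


(1) = (r - 4)*(r - 1)^2
(2) = x^3 - 5*sqrt(2)*x^2 - 7*x^2 + 12*x + 35*sqrt(2)*x - 84
(3) = n^3 - n^2 - 30*n
(4) = y^2 + 11*y + 30
(5) = g^3 - 8*g^2 + 9*g + 18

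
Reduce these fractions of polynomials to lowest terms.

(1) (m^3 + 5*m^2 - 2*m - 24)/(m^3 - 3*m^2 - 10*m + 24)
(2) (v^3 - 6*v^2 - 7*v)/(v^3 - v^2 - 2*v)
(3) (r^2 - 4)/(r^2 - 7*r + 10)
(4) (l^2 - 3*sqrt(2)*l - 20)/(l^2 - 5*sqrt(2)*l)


(1) = (m + 4)/(m - 4)
(2) = (v - 7)/(v - 2)
(3) = (r + 2)/(r - 5)
(4) = (l + 2*sqrt(2))/l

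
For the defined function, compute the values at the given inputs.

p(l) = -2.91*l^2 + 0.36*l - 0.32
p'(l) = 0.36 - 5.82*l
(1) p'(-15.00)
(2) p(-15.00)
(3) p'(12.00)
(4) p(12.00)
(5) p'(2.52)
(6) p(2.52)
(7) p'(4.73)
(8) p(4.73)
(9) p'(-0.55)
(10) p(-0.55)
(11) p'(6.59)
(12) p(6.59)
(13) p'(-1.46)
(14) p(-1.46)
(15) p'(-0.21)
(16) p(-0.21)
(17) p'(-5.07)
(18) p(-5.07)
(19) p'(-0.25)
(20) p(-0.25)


(1) = 87.66
(2) = -660.47
(3) = -69.48
(4) = -415.04
(5) = -14.31
(6) = -17.89
(7) = -27.17
(8) = -63.72
(9) = 3.56
(10) = -1.40
(11) = -37.99
(12) = -124.32
(13) = 8.86
(14) = -7.05
(15) = 1.58
(16) = -0.52
(17) = 29.87
(18) = -76.95
(19) = 1.81
(20) = -0.59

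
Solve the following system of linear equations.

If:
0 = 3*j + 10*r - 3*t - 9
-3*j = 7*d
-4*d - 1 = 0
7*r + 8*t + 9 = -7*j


Then:
d = -1/4
j = 7/12
r = 75/404
t = -2179/1212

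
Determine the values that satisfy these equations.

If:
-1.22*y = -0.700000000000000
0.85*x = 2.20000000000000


Then:
x = 2.59
y = 0.57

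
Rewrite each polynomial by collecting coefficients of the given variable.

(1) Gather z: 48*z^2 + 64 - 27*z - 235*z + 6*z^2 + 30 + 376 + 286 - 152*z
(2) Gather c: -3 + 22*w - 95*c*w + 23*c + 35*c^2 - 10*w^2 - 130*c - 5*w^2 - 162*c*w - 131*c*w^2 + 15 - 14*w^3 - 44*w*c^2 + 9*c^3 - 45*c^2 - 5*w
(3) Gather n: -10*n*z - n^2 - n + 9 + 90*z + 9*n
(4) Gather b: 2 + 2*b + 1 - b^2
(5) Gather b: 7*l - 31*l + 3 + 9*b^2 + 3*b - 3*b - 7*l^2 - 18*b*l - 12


(1) = 54*z^2 - 414*z + 756
(2) = 9*c^3 + c^2*(-44*w - 10) + c*(-131*w^2 - 257*w - 107) - 14*w^3 - 15*w^2 + 17*w + 12
(3) = -n^2 + n*(8 - 10*z) + 90*z + 9
(4) = -b^2 + 2*b + 3
(5) = 9*b^2 - 18*b*l - 7*l^2 - 24*l - 9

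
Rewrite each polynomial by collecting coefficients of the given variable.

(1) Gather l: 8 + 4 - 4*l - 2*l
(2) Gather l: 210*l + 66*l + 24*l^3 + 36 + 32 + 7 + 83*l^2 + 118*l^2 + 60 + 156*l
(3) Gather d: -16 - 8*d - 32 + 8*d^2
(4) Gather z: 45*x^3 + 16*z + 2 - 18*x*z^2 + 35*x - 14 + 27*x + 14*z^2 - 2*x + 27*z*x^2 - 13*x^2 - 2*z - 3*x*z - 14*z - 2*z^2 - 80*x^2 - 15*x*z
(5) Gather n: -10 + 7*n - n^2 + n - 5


(1) = 12 - 6*l
(2) = 24*l^3 + 201*l^2 + 432*l + 135
(3) = 8*d^2 - 8*d - 48
(4) = 45*x^3 - 93*x^2 + 60*x + z^2*(12 - 18*x) + z*(27*x^2 - 18*x) - 12
(5) = -n^2 + 8*n - 15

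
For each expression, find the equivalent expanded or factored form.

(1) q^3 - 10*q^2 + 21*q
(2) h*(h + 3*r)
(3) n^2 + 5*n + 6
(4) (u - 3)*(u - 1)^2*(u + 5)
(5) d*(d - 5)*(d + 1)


(1) = q*(q - 7)*(q - 3)
(2) = h^2 + 3*h*r
(3) = (n + 2)*(n + 3)
(4) = u^4 - 18*u^2 + 32*u - 15
(5) = d^3 - 4*d^2 - 5*d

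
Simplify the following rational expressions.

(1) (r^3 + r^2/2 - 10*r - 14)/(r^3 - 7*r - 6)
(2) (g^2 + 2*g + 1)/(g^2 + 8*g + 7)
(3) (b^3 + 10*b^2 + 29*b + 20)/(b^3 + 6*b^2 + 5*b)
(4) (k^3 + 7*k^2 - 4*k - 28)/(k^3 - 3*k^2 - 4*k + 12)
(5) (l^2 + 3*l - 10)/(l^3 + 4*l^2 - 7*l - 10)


(1) = (2*r^2 - 3*r - 14)/(2*r^2 - 4*r - 6)
(2) = (g + 1)/(g + 7)
(3) = (b + 4)/b
(4) = (k + 7)/(k - 3)
(5) = 1/(l + 1)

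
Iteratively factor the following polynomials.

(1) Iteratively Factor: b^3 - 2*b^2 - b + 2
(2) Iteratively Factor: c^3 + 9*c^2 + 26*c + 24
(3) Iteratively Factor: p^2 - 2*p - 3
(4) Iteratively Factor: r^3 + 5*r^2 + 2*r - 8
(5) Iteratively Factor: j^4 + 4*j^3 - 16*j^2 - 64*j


(1) = (b + 1)*(b^2 - 3*b + 2) = (b - 2)*(b + 1)*(b - 1)
(2) = (c + 3)*(c^2 + 6*c + 8) = (c + 2)*(c + 3)*(c + 4)
(3) = (p + 1)*(p - 3)
(4) = (r - 1)*(r^2 + 6*r + 8) = (r - 1)*(r + 2)*(r + 4)
(5) = (j + 4)*(j^3 - 16*j) = (j - 4)*(j + 4)*(j^2 + 4*j) = j*(j - 4)*(j + 4)*(j + 4)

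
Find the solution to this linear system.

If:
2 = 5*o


Then:
o = 2/5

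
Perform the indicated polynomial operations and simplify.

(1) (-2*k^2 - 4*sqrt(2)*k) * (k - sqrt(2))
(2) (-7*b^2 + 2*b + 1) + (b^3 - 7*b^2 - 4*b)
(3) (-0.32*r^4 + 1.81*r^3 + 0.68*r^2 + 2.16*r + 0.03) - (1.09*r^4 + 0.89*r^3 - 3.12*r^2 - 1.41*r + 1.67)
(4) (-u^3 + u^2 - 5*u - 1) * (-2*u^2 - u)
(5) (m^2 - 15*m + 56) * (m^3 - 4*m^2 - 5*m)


(1) = -2*k^3 - 2*sqrt(2)*k^2 + 8*k
(2) = b^3 - 14*b^2 - 2*b + 1
(3) = -1.41*r^4 + 0.92*r^3 + 3.8*r^2 + 3.57*r - 1.64
(4) = 2*u^5 - u^4 + 9*u^3 + 7*u^2 + u
(5) = m^5 - 19*m^4 + 111*m^3 - 149*m^2 - 280*m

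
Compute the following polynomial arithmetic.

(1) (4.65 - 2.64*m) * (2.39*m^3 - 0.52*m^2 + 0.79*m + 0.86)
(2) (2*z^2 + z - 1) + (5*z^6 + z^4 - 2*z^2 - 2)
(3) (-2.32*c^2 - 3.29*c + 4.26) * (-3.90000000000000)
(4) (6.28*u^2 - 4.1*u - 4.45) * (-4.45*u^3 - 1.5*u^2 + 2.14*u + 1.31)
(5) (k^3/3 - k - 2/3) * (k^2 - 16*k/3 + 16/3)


(1) = -6.3096*m^4 + 12.4863*m^3 - 4.5036*m^2 + 1.4031*m + 3.999
(2) = 5*z^6 + z^4 + z - 3
(3) = 9.048*c^2 + 12.831*c - 16.614
(4) = -27.946*u^5 + 8.825*u^4 + 39.3917*u^3 + 6.1278*u^2 - 14.894*u - 5.8295
(5) = k^5/3 - 16*k^4/9 + 7*k^3/9 + 14*k^2/3 - 16*k/9 - 32/9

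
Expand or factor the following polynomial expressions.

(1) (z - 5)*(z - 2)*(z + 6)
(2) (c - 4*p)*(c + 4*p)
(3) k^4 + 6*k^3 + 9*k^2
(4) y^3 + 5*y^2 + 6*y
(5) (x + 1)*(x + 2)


(1) = z^3 - z^2 - 32*z + 60
(2) = c^2 - 16*p^2
(3) = k^2*(k + 3)^2
(4) = y*(y + 2)*(y + 3)
(5) = x^2 + 3*x + 2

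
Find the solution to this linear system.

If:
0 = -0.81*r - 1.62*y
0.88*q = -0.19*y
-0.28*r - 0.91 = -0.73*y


Then:
q = -0.15
r = -1.41
y = 0.71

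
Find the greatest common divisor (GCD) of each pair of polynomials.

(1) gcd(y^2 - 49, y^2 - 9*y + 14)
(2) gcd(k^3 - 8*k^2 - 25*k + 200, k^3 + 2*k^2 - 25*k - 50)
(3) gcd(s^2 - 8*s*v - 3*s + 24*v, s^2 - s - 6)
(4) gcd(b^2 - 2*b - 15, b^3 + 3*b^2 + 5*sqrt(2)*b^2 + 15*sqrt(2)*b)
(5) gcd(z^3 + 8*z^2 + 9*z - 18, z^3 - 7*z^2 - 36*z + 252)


(1) = gcd((y - 7)*(y + 7), (y - 7)*(y - 2)) = y - 7
(2) = gcd((k - 8)*(k - 5)*(k + 5), (k - 5)*(k + 2)*(k + 5)) = k^2 - 25
(3) = s - 3
(4) = b + 3
(5) = gcd((z - 1)*(z + 3)*(z + 6), (z - 7)*(z - 6)*(z + 6)) = z + 6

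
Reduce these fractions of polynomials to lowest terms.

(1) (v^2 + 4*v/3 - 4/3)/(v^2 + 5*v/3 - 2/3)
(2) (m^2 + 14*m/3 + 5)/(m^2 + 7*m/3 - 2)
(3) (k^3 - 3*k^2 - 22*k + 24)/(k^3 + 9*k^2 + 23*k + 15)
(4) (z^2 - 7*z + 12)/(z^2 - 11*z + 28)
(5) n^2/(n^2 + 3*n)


(1) = (3*v - 2)/(3*v - 1)
(2) = (3*m + 5)/(3*m - 2)
(3) = (k^3 - 3*k^2 - 22*k + 24)/(k^3 + 9*k^2 + 23*k + 15)
(4) = (z - 3)/(z - 7)
(5) = n/(n + 3)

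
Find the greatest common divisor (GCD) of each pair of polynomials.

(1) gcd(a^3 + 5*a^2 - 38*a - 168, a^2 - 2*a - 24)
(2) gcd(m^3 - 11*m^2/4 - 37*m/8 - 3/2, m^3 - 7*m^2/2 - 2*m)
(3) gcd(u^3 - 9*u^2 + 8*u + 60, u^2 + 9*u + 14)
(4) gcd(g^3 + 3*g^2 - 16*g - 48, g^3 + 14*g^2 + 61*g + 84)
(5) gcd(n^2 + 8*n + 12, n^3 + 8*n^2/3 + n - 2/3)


(1) = gcd((a - 6)*(a + 4)*(a + 7), (a - 6)*(a + 4)) = a^2 - 2*a - 24
(2) = gcd((m - 4)*(m + 1/2)*(m + 3/4), m*(m - 4)*(m + 1/2)) = m^2 - 7*m/2 - 2
(3) = gcd((u - 6)*(u - 5)*(u + 2), (u + 2)*(u + 7)) = u + 2
(4) = gcd((g - 4)*(g + 3)*(g + 4), (g + 3)*(g + 4)*(g + 7)) = g^2 + 7*g + 12
(5) = n + 2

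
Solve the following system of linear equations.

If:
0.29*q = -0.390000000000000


Then:
q = -1.34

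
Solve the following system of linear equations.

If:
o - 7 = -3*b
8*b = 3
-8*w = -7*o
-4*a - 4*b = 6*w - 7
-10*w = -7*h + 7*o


Then:
a = -811/128
b = 3/8
h = 423/32
o = 47/8
w = 329/64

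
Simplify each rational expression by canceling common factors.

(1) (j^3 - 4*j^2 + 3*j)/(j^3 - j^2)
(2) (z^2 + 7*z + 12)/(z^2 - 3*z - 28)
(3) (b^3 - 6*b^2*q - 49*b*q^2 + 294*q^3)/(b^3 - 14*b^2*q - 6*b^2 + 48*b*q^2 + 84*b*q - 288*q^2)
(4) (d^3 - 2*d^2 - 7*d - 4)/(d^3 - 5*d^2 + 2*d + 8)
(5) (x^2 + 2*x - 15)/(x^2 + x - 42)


(1) = (j - 3)/j
(2) = (z + 3)/(z - 7)
(3) = (-b^2 + 49*q^2)/(-b^2 + 8*b*q + 6*b - 48*q)
(4) = (d + 1)/(d - 2)
(5) = (x^2 + 2*x - 15)/(x^2 + x - 42)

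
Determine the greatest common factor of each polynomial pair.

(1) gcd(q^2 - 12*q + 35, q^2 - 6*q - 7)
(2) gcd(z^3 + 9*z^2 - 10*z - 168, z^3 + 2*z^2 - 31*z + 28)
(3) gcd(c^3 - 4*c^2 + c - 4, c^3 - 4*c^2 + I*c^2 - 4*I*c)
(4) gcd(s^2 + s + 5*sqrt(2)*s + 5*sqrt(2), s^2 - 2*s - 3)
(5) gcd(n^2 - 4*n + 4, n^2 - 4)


(1) = q - 7
(2) = gcd((z - 4)*(z + 6)*(z + 7), (z - 4)*(z - 1)*(z + 7)) = z^2 + 3*z - 28
(3) = c^2 + c*(-4 + I) - 4*I
(4) = gcd((s + 1)*(s + 5*sqrt(2)), (s - 3)*(s + 1)) = s + 1
(5) = gcd((n - 2)^2, (n - 2)*(n + 2)) = n - 2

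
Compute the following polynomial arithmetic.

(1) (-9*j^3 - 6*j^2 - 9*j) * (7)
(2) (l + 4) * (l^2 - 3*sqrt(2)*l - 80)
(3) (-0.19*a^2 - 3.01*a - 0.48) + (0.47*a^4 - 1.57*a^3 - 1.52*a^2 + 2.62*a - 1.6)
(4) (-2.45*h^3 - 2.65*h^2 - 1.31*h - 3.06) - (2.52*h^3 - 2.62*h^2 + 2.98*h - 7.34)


(1) = -63*j^3 - 42*j^2 - 63*j
(2) = l^3 - 3*sqrt(2)*l^2 + 4*l^2 - 80*l - 12*sqrt(2)*l - 320
(3) = 0.47*a^4 - 1.57*a^3 - 1.71*a^2 - 0.39*a - 2.08
(4) = -4.97*h^3 - 0.03*h^2 - 4.29*h + 4.28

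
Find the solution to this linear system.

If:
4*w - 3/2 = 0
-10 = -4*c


Then:
c = 5/2
w = 3/8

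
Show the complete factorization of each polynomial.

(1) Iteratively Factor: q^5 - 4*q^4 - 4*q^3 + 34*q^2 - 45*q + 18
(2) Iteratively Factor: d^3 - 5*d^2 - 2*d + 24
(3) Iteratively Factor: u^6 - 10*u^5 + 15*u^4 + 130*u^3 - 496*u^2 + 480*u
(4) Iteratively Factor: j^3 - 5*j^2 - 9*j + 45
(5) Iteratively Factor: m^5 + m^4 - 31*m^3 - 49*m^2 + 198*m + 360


(1) = (q - 3)*(q^4 - q^3 - 7*q^2 + 13*q - 6) = (q - 3)*(q + 3)*(q^3 - 4*q^2 + 5*q - 2) = (q - 3)*(q - 1)*(q + 3)*(q^2 - 3*q + 2) = (q - 3)*(q - 1)^2*(q + 3)*(q - 2)
(2) = (d - 4)*(d^2 - d - 6) = (d - 4)*(d - 3)*(d + 2)
(3) = (u - 3)*(u^5 - 7*u^4 - 6*u^3 + 112*u^2 - 160*u) = (u - 3)*(u - 2)*(u^4 - 5*u^3 - 16*u^2 + 80*u) = (u - 3)*(u - 2)*(u + 4)*(u^3 - 9*u^2 + 20*u) = (u - 4)*(u - 3)*(u - 2)*(u + 4)*(u^2 - 5*u) = u*(u - 4)*(u - 3)*(u - 2)*(u + 4)*(u - 5)
(4) = (j - 5)*(j^2 - 9) = (j - 5)*(j + 3)*(j - 3)
(5) = (m + 4)*(m^4 - 3*m^3 - 19*m^2 + 27*m + 90) = (m - 3)*(m + 4)*(m^3 - 19*m - 30) = (m - 3)*(m + 3)*(m + 4)*(m^2 - 3*m - 10) = (m - 3)*(m + 2)*(m + 3)*(m + 4)*(m - 5)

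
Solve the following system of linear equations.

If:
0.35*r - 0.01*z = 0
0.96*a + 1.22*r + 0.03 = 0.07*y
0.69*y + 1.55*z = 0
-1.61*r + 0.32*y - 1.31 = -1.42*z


Then:
a = -0.43
r = 0.06
y = -4.49
z = 2.00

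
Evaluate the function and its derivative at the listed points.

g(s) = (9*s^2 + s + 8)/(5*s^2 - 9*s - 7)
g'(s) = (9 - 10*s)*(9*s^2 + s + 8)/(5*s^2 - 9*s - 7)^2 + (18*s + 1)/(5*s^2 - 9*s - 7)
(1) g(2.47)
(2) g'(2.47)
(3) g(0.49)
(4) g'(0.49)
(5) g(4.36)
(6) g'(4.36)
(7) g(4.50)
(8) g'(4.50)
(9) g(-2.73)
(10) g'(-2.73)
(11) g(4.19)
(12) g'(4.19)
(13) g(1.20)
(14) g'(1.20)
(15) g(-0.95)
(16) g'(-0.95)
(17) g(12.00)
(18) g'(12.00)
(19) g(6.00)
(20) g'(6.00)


(1) = 51.30
(2) = -596.24
(3) = -1.04
(4) = -0.54
(5) = 3.76
(6) = -1.04
(7) = 3.62
(8) = -0.90
(9) = 1.32
(10) = -0.00
(11) = 3.95
(12) = -1.24
(13) = -2.09
(14) = -2.72
(15) = 2.50
(16) = 4.98
(17) = 2.18
(18) = -0.04
(19) = 2.84
(20) = -0.30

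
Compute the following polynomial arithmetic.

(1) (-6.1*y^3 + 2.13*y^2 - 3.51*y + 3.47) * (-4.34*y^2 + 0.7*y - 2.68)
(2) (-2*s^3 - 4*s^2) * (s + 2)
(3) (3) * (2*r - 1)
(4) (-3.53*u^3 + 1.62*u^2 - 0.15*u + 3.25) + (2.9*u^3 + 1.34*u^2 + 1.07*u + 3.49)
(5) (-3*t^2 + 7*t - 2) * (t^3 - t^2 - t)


(1) = 26.474*y^5 - 13.5142*y^4 + 33.0724*y^3 - 23.2252*y^2 + 11.8358*y - 9.2996
(2) = -2*s^4 - 8*s^3 - 8*s^2
(3) = 6*r - 3
(4) = -0.63*u^3 + 2.96*u^2 + 0.92*u + 6.74
(5) = -3*t^5 + 10*t^4 - 6*t^3 - 5*t^2 + 2*t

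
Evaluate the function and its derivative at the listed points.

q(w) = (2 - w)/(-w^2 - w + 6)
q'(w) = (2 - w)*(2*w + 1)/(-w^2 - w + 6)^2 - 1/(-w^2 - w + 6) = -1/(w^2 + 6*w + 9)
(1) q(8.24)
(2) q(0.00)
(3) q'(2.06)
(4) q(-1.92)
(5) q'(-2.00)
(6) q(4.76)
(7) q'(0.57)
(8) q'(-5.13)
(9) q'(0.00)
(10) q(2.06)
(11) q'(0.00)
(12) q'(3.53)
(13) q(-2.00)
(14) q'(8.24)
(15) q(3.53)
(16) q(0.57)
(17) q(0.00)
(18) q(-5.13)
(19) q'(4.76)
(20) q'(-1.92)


(1) = 0.09
(2) = 0.33
(3) = -0.04
(4) = 0.93
(5) = -1.00
(6) = 0.13
(7) = -0.08
(8) = -0.22
(9) = -0.11
(10) = 0.20
(11) = -0.11
(12) = -0.02
(13) = 1.00
(14) = -0.01
(15) = 0.15
(16) = 0.28
(17) = 0.33
(18) = -0.47
(19) = -0.02
(20) = -0.86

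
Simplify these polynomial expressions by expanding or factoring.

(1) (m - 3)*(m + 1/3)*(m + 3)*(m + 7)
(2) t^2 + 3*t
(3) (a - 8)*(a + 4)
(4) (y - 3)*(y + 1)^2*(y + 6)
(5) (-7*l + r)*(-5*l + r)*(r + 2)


(1) = m^4 + 22*m^3/3 - 20*m^2/3 - 66*m - 21
(2) = t*(t + 3)
(3) = a^2 - 4*a - 32
(4) = y^4 + 5*y^3 - 11*y^2 - 33*y - 18
(5) = 35*l^2*r + 70*l^2 - 12*l*r^2 - 24*l*r + r^3 + 2*r^2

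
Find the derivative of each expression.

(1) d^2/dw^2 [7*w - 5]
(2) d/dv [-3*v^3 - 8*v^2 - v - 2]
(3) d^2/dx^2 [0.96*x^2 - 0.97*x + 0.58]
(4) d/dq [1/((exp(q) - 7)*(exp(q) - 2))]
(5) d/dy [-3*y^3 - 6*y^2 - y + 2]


(1) = 0
(2) = -9*v^2 - 16*v - 1
(3) = 1.92000000000000
(4) = (9 - 2*exp(q))*exp(q)/(exp(4*q) - 18*exp(3*q) + 109*exp(2*q) - 252*exp(q) + 196)
(5) = -9*y^2 - 12*y - 1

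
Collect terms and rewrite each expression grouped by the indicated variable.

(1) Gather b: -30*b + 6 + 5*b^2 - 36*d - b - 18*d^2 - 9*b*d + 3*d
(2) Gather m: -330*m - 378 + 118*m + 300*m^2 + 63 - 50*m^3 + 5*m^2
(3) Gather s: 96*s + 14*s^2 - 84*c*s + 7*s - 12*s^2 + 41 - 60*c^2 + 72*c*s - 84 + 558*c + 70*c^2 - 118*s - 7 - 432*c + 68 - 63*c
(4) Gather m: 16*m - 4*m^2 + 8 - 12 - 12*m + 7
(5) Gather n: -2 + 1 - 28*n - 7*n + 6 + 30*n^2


(1) = 5*b^2 + b*(-9*d - 31) - 18*d^2 - 33*d + 6
(2) = -50*m^3 + 305*m^2 - 212*m - 315
(3) = 10*c^2 + 63*c + 2*s^2 + s*(-12*c - 15) + 18
(4) = -4*m^2 + 4*m + 3
(5) = 30*n^2 - 35*n + 5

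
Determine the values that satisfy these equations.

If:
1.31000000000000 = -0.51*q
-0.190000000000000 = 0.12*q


Then:
No Solution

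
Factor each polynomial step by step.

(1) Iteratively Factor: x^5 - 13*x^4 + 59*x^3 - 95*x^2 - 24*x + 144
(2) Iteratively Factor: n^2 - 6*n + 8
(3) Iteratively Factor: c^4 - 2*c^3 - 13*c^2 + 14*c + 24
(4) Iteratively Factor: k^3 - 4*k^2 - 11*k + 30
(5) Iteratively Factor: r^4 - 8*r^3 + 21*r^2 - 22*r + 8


(1) = (x - 3)*(x^4 - 10*x^3 + 29*x^2 - 8*x - 48) = (x - 3)*(x + 1)*(x^3 - 11*x^2 + 40*x - 48) = (x - 4)*(x - 3)*(x + 1)*(x^2 - 7*x + 12) = (x - 4)*(x - 3)^2*(x + 1)*(x - 4)
(2) = (n - 4)*(n - 2)
(3) = (c + 3)*(c^3 - 5*c^2 + 2*c + 8) = (c + 1)*(c + 3)*(c^2 - 6*c + 8) = (c - 4)*(c + 1)*(c + 3)*(c - 2)
(4) = (k - 2)*(k^2 - 2*k - 15) = (k - 5)*(k - 2)*(k + 3)
(5) = (r - 1)*(r^3 - 7*r^2 + 14*r - 8) = (r - 1)^2*(r^2 - 6*r + 8) = (r - 4)*(r - 1)^2*(r - 2)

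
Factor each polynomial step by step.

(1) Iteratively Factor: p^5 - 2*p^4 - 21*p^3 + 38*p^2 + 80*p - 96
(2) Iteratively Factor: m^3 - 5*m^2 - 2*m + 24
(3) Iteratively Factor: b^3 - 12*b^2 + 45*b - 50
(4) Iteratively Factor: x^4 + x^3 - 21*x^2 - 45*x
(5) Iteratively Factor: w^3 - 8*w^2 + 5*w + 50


(1) = (p + 2)*(p^4 - 4*p^3 - 13*p^2 + 64*p - 48) = (p - 3)*(p + 2)*(p^3 - p^2 - 16*p + 16) = (p - 4)*(p - 3)*(p + 2)*(p^2 + 3*p - 4) = (p - 4)*(p - 3)*(p - 1)*(p + 2)*(p + 4)
(2) = (m - 4)*(m^2 - m - 6) = (m - 4)*(m - 3)*(m + 2)
(3) = (b - 5)*(b^2 - 7*b + 10) = (b - 5)^2*(b - 2)
(4) = (x - 5)*(x^3 + 6*x^2 + 9*x) = x*(x - 5)*(x^2 + 6*x + 9) = x*(x - 5)*(x + 3)*(x + 3)
(5) = (w - 5)*(w^2 - 3*w - 10) = (w - 5)*(w + 2)*(w - 5)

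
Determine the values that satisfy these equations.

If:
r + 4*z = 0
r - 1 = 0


Then:
r = 1
z = -1/4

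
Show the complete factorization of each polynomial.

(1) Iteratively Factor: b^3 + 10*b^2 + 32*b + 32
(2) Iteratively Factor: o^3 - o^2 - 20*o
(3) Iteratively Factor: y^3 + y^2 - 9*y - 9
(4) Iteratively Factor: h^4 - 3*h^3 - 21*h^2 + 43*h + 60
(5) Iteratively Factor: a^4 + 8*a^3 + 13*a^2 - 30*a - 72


(1) = (b + 4)*(b^2 + 6*b + 8) = (b + 4)^2*(b + 2)
(2) = (o + 4)*(o^2 - 5*o) = (o - 5)*(o + 4)*(o)
(3) = (y + 1)*(y^2 - 9) = (y - 3)*(y + 1)*(y + 3)
(4) = (h + 1)*(h^3 - 4*h^2 - 17*h + 60) = (h + 1)*(h + 4)*(h^2 - 8*h + 15) = (h - 3)*(h + 1)*(h + 4)*(h - 5)
(5) = (a + 3)*(a^3 + 5*a^2 - 2*a - 24) = (a - 2)*(a + 3)*(a^2 + 7*a + 12) = (a - 2)*(a + 3)^2*(a + 4)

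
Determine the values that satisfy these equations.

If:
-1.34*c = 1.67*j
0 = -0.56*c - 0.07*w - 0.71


Then:
c = -0.125*w - 1.26785714285714
j = 0.100299401197605*w + 1.01732249786142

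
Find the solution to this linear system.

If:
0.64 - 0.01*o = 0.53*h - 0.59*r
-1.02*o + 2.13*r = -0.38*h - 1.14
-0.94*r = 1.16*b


Then:
b = -0.810344827586207*r
h = 1.06631153563556*r + 1.1781778104335
o = 2.48548861131521*r + 1.55657604702425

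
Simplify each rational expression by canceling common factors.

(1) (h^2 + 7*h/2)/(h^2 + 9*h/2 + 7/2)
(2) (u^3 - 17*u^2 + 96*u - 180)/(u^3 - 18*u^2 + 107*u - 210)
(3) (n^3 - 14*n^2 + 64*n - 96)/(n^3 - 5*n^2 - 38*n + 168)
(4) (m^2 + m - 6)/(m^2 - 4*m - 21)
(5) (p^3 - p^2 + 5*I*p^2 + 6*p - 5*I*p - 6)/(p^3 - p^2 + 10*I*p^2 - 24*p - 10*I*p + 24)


(1) = h/(h + 1)
(2) = (u - 6)/(u - 7)
(3) = (n^2 - 10*n + 24)/(n^2 - n - 42)
(4) = (m - 2)/(m - 7)
(5) = (p - I)/(p + 4*I)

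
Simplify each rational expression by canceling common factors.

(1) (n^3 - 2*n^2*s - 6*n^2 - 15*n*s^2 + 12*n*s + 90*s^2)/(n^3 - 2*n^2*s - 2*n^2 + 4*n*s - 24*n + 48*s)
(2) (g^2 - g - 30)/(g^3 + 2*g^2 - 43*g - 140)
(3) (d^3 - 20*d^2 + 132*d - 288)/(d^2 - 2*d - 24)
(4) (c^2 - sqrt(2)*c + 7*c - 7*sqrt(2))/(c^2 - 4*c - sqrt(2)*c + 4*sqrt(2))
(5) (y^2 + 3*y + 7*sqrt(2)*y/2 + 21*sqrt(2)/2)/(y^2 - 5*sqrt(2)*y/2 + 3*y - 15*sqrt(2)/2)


(1) = (-n^2 + 2*n*s + 15*s^2)/(-n^2 + 2*n*s - 4*n + 8*s)
(2) = (g - 6)/(g^2 - 3*g - 28)
(3) = (d^2 - 14*d + 48)/(d + 4)
(4) = (c + 7)/(c - 4)
(5) = (4*y + 14*sqrt(2))/(4*y - 10*sqrt(2))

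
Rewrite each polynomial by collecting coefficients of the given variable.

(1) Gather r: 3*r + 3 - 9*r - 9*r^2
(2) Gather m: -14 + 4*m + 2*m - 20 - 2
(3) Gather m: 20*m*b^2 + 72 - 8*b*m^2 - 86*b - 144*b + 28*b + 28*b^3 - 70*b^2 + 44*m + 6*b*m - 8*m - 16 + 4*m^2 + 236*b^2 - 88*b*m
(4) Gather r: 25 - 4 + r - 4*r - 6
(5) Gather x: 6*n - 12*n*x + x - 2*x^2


(1) = -9*r^2 - 6*r + 3
(2) = 6*m - 36
(3) = 28*b^3 + 166*b^2 - 202*b + m^2*(4 - 8*b) + m*(20*b^2 - 82*b + 36) + 56
(4) = 15 - 3*r
(5) = 6*n - 2*x^2 + x*(1 - 12*n)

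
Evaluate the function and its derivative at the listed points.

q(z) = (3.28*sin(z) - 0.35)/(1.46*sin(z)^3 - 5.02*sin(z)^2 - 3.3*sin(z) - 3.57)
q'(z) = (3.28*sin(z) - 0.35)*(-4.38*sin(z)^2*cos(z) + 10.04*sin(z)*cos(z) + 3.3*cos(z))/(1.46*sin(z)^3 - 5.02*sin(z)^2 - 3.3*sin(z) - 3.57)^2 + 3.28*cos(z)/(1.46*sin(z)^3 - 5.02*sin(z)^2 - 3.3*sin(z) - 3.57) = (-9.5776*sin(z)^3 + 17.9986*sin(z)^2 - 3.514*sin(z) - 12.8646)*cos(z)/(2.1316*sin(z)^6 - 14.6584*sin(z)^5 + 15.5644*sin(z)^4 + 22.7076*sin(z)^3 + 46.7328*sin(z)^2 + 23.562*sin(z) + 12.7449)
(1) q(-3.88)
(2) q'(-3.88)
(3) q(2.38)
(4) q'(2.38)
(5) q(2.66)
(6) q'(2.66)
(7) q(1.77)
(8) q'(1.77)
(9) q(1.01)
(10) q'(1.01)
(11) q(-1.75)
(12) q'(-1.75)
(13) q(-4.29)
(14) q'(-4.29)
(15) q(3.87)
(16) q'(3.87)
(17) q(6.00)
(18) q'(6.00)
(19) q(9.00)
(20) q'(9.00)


(1) = -0.24
(2) = 0.13
(3) = -0.25
(4) = 0.12
(5) = -0.19
(6) = 0.28
(7) = -0.28
(8) = 0.02
(9) = -0.27
(10) = -0.06
(11) = 0.54
(12) = -0.07
(13) = -0.27
(14) = 0.04
(15) = 0.63
(16) = -0.01
(17) = 0.41
(18) = -1.04
(19) = -0.18
(20) = 0.34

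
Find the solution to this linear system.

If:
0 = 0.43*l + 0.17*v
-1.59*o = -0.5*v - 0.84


Then:
l = -0.395348837209302*v
o = 0.314465408805031*v + 0.528301886792453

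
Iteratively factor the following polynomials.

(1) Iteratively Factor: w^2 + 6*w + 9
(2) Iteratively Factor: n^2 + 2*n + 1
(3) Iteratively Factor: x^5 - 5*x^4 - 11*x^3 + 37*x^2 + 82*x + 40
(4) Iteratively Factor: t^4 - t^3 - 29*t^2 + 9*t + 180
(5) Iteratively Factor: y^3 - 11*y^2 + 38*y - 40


(1) = (w + 3)*(w + 3)
(2) = (n + 1)*(n + 1)
(3) = (x - 5)*(x^4 - 11*x^2 - 18*x - 8) = (x - 5)*(x + 2)*(x^3 - 2*x^2 - 7*x - 4) = (x - 5)*(x + 1)*(x + 2)*(x^2 - 3*x - 4) = (x - 5)*(x + 1)^2*(x + 2)*(x - 4)
(4) = (t - 3)*(t^3 + 2*t^2 - 23*t - 60) = (t - 3)*(t + 3)*(t^2 - t - 20) = (t - 5)*(t - 3)*(t + 3)*(t + 4)
(5) = (y - 5)*(y^2 - 6*y + 8) = (y - 5)*(y - 4)*(y - 2)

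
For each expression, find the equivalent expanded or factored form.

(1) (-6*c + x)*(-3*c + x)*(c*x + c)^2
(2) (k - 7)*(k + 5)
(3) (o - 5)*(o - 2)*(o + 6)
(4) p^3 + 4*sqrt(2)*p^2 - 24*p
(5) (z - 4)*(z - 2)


(1) = 18*c^4*x^2 + 36*c^4*x + 18*c^4 - 9*c^3*x^3 - 18*c^3*x^2 - 9*c^3*x + c^2*x^4 + 2*c^2*x^3 + c^2*x^2
(2) = k^2 - 2*k - 35
(3) = o^3 - o^2 - 32*o + 60
(4) = p*(p - 2*sqrt(2))*(p + 6*sqrt(2))
(5) = z^2 - 6*z + 8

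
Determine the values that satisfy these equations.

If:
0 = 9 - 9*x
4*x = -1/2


Then:
No Solution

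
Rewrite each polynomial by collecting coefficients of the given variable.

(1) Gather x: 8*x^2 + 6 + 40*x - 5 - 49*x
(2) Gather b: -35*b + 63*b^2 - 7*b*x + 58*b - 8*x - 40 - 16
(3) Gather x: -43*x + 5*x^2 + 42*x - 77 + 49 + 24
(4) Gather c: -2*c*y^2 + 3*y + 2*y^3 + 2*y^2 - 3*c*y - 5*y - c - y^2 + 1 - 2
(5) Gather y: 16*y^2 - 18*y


(1) = 8*x^2 - 9*x + 1
(2) = 63*b^2 + b*(23 - 7*x) - 8*x - 56
(3) = 5*x^2 - x - 4
(4) = c*(-2*y^2 - 3*y - 1) + 2*y^3 + y^2 - 2*y - 1
(5) = 16*y^2 - 18*y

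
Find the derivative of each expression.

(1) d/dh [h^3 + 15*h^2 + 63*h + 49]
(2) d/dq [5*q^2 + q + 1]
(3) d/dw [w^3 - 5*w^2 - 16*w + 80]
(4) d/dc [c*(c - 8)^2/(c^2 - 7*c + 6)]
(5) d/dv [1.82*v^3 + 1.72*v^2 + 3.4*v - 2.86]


(1) = 3*h^2 + 30*h + 63
(2) = 10*q + 1
(3) = 3*w^2 - 10*w - 16
(4) = (c - 8)*(-c*(c - 8)*(2*c - 7) + (3*c - 8)*(c^2 - 7*c + 6))/(c^2 - 7*c + 6)^2
(5) = 5.46*v^2 + 3.44*v + 3.4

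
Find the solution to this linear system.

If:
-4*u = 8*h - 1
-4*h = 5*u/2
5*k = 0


Then:
h = 5/8
k = 0
u = -1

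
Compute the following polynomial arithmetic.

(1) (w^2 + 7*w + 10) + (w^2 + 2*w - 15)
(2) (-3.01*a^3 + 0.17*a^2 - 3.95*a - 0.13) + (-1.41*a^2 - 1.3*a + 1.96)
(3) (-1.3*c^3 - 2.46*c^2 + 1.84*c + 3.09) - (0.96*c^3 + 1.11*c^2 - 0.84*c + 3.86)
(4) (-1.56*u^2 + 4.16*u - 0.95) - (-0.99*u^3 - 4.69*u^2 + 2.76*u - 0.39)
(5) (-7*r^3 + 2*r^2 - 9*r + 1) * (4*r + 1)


(1) = 2*w^2 + 9*w - 5
(2) = -3.01*a^3 - 1.24*a^2 - 5.25*a + 1.83
(3) = -2.26*c^3 - 3.57*c^2 + 2.68*c - 0.77
(4) = 0.99*u^3 + 3.13*u^2 + 1.4*u - 0.56
(5) = -28*r^4 + r^3 - 34*r^2 - 5*r + 1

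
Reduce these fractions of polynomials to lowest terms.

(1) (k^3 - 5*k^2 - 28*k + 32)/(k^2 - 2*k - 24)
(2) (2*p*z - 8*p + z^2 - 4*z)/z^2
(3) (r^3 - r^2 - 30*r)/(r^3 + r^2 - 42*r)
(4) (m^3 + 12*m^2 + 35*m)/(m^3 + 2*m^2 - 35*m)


(1) = (k^2 - 9*k + 8)/(k - 6)
(2) = (2*p*z - 8*p + z^2 - 4*z)/z^2
(3) = (r + 5)/(r + 7)
(4) = (m + 5)/(m - 5)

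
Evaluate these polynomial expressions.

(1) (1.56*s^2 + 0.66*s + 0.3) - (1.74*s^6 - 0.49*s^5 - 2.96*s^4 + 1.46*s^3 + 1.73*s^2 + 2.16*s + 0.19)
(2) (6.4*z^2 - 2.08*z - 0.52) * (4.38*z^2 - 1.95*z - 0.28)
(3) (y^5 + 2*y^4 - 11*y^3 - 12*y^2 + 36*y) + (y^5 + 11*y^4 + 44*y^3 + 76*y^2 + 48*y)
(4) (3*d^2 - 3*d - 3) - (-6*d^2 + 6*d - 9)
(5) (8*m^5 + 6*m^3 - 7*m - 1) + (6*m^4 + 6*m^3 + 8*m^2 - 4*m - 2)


(1) = -1.74*s^6 + 0.49*s^5 + 2.96*s^4 - 1.46*s^3 - 0.17*s^2 - 1.5*s + 0.11
(2) = 28.032*z^4 - 21.5904*z^3 - 0.0136*z^2 + 1.5964*z + 0.1456
(3) = 2*y^5 + 13*y^4 + 33*y^3 + 64*y^2 + 84*y
(4) = 9*d^2 - 9*d + 6
(5) = 8*m^5 + 6*m^4 + 12*m^3 + 8*m^2 - 11*m - 3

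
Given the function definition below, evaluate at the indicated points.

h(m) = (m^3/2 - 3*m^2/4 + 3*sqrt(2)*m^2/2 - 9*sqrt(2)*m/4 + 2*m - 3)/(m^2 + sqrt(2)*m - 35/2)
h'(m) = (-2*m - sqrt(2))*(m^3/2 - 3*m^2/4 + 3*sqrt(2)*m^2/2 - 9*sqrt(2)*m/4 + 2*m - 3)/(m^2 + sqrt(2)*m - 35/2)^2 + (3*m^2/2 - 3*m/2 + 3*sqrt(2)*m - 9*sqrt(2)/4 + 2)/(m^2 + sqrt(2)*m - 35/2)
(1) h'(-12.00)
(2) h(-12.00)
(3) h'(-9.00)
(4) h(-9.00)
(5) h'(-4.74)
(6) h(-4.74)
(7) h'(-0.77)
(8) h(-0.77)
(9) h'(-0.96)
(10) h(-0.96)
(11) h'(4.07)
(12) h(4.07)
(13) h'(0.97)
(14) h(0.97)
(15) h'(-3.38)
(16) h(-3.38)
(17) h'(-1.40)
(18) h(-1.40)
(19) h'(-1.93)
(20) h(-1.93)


(1) = 0.43
(2) = -5.98
(3) = 0.30
(4) = -4.84
(5) = -64.35
(6) = 11.43
(7) = 0.13
(8) = 0.08
(9) = 0.13
(10) = 0.06
(11) = -12.76
(12) = 10.08
(13) = -0.16
(14) = 0.16
(15) = -0.74
(16) = 0.24
(17) = 0.12
(18) = 0.00
(19) = 0.06
(20) = -0.05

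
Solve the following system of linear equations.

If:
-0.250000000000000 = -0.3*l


Then:
l = 0.83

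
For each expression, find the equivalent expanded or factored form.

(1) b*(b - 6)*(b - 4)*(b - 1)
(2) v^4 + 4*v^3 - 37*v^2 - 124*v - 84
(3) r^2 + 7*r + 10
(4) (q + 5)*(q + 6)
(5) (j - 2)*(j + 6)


(1) = b^4 - 11*b^3 + 34*b^2 - 24*b
(2) = (v - 6)*(v + 1)*(v + 2)*(v + 7)
(3) = (r + 2)*(r + 5)
(4) = q^2 + 11*q + 30
(5) = j^2 + 4*j - 12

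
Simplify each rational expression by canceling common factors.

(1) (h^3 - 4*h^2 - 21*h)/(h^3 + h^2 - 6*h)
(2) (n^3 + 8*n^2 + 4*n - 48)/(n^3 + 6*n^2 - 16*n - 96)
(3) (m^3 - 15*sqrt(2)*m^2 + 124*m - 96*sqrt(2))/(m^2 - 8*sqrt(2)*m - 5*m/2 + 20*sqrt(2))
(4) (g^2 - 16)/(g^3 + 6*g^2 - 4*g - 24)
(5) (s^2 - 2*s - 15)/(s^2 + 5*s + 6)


(1) = (h - 7)/(h - 2)
(2) = (n - 2)/(n - 4)
(3) = (2*m^2 - 14*sqrt(2)*m + 24)/(2*m - 5)
(4) = (g^2 - 16)/(g^3 + 6*g^2 - 4*g - 24)
(5) = (s - 5)/(s + 2)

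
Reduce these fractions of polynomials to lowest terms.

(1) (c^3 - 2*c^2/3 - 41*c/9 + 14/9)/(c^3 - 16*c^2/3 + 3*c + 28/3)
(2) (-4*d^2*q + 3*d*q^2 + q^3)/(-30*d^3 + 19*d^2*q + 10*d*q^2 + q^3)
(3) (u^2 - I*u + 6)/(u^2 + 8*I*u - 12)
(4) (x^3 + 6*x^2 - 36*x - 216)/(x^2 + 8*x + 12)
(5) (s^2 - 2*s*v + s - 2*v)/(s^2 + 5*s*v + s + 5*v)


(1) = (3*c^2 + 5*c - 2)/(3*c^2 - 9*c - 12)
(2) = (4*d*q + q^2)/(30*d^2 + 11*d*q + q^2)
(3) = (u - 3*I)/(u + 6*I)
(4) = (x^2 - 36)/(x + 2)
(5) = (s - 2*v)/(s + 5*v)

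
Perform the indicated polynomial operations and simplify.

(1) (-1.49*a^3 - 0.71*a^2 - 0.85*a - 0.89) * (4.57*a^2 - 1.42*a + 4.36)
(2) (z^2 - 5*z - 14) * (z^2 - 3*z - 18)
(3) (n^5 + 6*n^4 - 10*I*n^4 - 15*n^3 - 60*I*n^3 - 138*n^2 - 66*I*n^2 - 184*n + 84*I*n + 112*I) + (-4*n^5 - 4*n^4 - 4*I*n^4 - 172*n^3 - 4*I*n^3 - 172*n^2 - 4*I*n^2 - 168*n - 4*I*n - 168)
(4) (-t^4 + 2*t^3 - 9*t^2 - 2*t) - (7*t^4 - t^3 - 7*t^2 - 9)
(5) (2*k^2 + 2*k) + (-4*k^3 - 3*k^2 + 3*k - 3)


(1) = -6.8093*a^5 - 1.1289*a^4 - 9.3727*a^3 - 5.9559*a^2 - 2.4422*a - 3.8804
(2) = z^4 - 8*z^3 - 17*z^2 + 132*z + 252
(3) = -3*n^5 + 2*n^4 - 14*I*n^4 - 187*n^3 - 64*I*n^3 - 310*n^2 - 70*I*n^2 - 352*n + 80*I*n - 168 + 112*I
(4) = -8*t^4 + 3*t^3 - 2*t^2 - 2*t + 9
(5) = -4*k^3 - k^2 + 5*k - 3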